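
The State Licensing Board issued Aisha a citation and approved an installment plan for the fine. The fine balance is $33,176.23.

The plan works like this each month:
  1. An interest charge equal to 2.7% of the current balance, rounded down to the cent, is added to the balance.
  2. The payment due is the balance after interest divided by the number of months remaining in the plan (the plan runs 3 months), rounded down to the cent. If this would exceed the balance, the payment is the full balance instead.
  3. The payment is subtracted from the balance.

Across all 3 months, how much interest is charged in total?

$1,823.96

Month 1: $33,176.23 +$895.75 interest = $34,071.98; pay $11,357.32 → $22,714.66
Month 2: $22,714.66 +$613.29 interest = $23,327.95; pay $11,663.97 → $11,663.98
Month 3: $11,663.98 +$314.92 interest = $11,978.90; pay $11,978.90 → $0.00
Total interest: $895.75 + $613.29 + $314.92 = $1,823.96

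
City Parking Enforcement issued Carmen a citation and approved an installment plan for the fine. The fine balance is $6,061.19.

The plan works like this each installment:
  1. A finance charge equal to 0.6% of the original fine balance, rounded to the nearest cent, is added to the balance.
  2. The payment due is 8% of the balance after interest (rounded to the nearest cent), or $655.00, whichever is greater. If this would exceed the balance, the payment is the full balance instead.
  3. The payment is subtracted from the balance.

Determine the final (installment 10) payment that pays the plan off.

# | Opening | Interest | Payment | End bal
1 | $6,061.19 | $36.37 | $655.00 | $5,442.56
2 | $5,442.56 | $36.37 | $655.00 | $4,823.93
3 | $4,823.93 | $36.37 | $655.00 | $4,205.30
4 | $4,205.30 | $36.37 | $655.00 | $3,586.67
5 | $3,586.67 | $36.37 | $655.00 | $2,968.04
6 | $2,968.04 | $36.37 | $655.00 | $2,349.41
7 | $2,349.41 | $36.37 | $655.00 | $1,730.78
8 | $1,730.78 | $36.37 | $655.00 | $1,112.15
9 | $1,112.15 | $36.37 | $655.00 | $493.52
10 | $493.52 | $36.37 | $529.89 | $0.00

$529.89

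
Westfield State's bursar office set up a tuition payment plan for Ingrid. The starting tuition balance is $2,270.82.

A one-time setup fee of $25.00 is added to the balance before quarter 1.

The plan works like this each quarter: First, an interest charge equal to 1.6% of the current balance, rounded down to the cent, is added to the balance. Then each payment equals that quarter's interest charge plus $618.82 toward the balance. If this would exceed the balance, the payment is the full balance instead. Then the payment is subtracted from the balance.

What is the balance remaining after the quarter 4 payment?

$0.00

Quarter 1: $2,295.82 +$36.73 interest = $2,332.55; pay $655.55 → $1,677.00
Quarter 2: $1,677.00 +$26.83 interest = $1,703.83; pay $645.65 → $1,058.18
Quarter 3: $1,058.18 +$16.93 interest = $1,075.11; pay $635.75 → $439.36
Quarter 4: $439.36 +$7.02 interest = $446.38; pay $446.38 → $0.00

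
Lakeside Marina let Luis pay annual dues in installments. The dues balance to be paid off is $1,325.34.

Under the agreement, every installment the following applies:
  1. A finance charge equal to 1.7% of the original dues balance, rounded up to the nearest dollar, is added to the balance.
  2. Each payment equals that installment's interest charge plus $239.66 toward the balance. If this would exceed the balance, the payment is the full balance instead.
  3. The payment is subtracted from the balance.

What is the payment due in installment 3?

Installment 1: $1,325.34 +$23.00 interest = $1,348.34; pay $262.66 → $1,085.68
Installment 2: $1,085.68 +$23.00 interest = $1,108.68; pay $262.66 → $846.02
Installment 3: $846.02 +$23.00 interest = $869.02; pay $262.66 → $606.36

$262.66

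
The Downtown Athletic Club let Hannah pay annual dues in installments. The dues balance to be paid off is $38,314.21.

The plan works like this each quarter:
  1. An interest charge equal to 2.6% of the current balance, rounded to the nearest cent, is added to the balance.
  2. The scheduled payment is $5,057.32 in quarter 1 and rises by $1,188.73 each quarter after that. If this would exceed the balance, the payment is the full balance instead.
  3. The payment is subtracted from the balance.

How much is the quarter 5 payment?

$9,812.24

Quarter 1: $38,314.21 +$996.17 interest = $39,310.38; pay $5,057.32 → $34,253.06
Quarter 2: $34,253.06 +$890.58 interest = $35,143.64; pay $6,246.05 → $28,897.59
Quarter 3: $28,897.59 +$751.34 interest = $29,648.93; pay $7,434.78 → $22,214.15
Quarter 4: $22,214.15 +$577.57 interest = $22,791.72; pay $8,623.51 → $14,168.21
Quarter 5: $14,168.21 +$368.37 interest = $14,536.58; pay $9,812.24 → $4,724.34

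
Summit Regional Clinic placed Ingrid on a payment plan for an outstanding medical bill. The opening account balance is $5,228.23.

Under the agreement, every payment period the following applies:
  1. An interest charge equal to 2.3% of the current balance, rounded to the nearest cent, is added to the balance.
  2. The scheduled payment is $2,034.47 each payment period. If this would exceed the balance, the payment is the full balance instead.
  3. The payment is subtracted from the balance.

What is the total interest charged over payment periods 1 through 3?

Payment period 1: opening $5,228.23; interest $120.25 → $5,348.48; payment $2,034.47; balance $3,314.01
Payment period 2: opening $3,314.01; interest $76.22 → $3,390.23; payment $2,034.47; balance $1,355.76
Payment period 3: opening $1,355.76; interest $31.18 → $1,386.94; payment $1,386.94; balance $0.00
Total interest: $120.25 + $76.22 + $31.18 = $227.65

$227.65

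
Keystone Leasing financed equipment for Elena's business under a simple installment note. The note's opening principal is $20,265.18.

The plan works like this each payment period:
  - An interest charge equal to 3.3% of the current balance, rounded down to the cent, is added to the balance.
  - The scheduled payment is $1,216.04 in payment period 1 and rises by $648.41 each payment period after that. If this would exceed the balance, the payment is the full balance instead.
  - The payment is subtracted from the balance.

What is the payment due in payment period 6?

Payment period 1: opening $20,265.18; interest $668.75 → $20,933.93; payment $1,216.04; balance $19,717.89
Payment period 2: opening $19,717.89; interest $650.69 → $20,368.58; payment $1,864.45; balance $18,504.13
Payment period 3: opening $18,504.13; interest $610.63 → $19,114.76; payment $2,512.86; balance $16,601.90
Payment period 4: opening $16,601.90; interest $547.86 → $17,149.76; payment $3,161.27; balance $13,988.49
Payment period 5: opening $13,988.49; interest $461.62 → $14,450.11; payment $3,809.68; balance $10,640.43
Payment period 6: opening $10,640.43; interest $351.13 → $10,991.56; payment $4,458.09; balance $6,533.47

$4,458.09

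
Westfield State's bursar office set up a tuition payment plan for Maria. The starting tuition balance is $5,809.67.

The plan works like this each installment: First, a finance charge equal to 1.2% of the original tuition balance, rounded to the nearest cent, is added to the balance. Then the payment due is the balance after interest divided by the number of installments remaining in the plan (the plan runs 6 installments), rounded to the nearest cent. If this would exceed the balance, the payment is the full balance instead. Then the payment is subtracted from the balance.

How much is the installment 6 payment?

$1,139.09

Installment 1: opening $5,809.67; interest $69.72 → $5,879.39; payment $979.90; balance $4,899.49
Installment 2: opening $4,899.49; interest $69.72 → $4,969.21; payment $993.84; balance $3,975.37
Installment 3: opening $3,975.37; interest $69.72 → $4,045.09; payment $1,011.27; balance $3,033.82
Installment 4: opening $3,033.82; interest $69.72 → $3,103.54; payment $1,034.51; balance $2,069.03
Installment 5: opening $2,069.03; interest $69.72 → $2,138.75; payment $1,069.38; balance $1,069.37
Installment 6: opening $1,069.37; interest $69.72 → $1,139.09; payment $1,139.09; balance $0.00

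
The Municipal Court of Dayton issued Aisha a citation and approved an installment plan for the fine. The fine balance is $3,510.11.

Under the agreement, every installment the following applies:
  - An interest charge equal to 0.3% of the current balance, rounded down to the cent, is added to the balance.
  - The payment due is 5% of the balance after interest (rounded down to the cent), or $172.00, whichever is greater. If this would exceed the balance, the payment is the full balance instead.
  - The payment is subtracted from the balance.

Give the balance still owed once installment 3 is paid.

# | Opening | Interest | Payment | End bal
1 | $3,510.11 | $10.53 | $176.03 | $3,344.61
2 | $3,344.61 | $10.03 | $172.00 | $3,182.64
3 | $3,182.64 | $9.54 | $172.00 | $3,020.18

$3,020.18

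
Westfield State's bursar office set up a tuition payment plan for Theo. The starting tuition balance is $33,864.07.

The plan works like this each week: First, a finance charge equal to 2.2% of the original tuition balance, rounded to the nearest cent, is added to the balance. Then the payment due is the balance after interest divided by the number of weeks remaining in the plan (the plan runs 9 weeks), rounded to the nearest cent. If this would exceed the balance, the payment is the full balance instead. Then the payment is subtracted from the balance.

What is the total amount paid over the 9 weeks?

$40,569.16

Week 1: opening $33,864.07; interest $745.01 → $34,609.08; payment $3,845.45; balance $30,763.63
Week 2: opening $30,763.63; interest $745.01 → $31,508.64; payment $3,938.58; balance $27,570.06
Week 3: opening $27,570.06; interest $745.01 → $28,315.07; payment $4,045.01; balance $24,270.06
Week 4: opening $24,270.06; interest $745.01 → $25,015.07; payment $4,169.18; balance $20,845.89
Week 5: opening $20,845.89; interest $745.01 → $21,590.90; payment $4,318.18; balance $17,272.72
Week 6: opening $17,272.72; interest $745.01 → $18,017.73; payment $4,504.43; balance $13,513.30
Week 7: opening $13,513.30; interest $745.01 → $14,258.31; payment $4,752.77; balance $9,505.54
Week 8: opening $9,505.54; interest $745.01 → $10,250.55; payment $5,125.28; balance $5,125.27
Week 9: opening $5,125.27; interest $745.01 → $5,870.28; payment $5,870.28; balance $0.00
Total paid: $40,569.16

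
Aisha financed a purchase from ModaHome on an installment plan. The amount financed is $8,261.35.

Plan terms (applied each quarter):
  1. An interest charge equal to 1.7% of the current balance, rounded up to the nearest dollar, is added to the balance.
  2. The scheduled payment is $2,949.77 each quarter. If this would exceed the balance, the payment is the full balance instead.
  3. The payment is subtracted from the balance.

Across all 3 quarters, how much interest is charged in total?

# | Opening | Interest | Payment | End bal
1 | $8,261.35 | $141.00 | $2,949.77 | $5,452.58
2 | $5,452.58 | $93.00 | $2,949.77 | $2,595.81
3 | $2,595.81 | $45.00 | $2,640.81 | $0.00
Total interest: $141.00 + $93.00 + $45.00 = $279.00

$279.00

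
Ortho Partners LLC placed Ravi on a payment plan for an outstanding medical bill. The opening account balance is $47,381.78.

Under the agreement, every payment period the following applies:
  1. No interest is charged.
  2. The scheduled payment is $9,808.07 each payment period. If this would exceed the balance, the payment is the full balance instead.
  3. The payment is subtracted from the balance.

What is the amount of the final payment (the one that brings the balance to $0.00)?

$8,149.50

Payment period 1: opening $47,381.78; payment $9,808.07; balance $37,573.71
Payment period 2: opening $37,573.71; payment $9,808.07; balance $27,765.64
Payment period 3: opening $27,765.64; payment $9,808.07; balance $17,957.57
Payment period 4: opening $17,957.57; payment $9,808.07; balance $8,149.50
Payment period 5: opening $8,149.50; payment $8,149.50; balance $0.00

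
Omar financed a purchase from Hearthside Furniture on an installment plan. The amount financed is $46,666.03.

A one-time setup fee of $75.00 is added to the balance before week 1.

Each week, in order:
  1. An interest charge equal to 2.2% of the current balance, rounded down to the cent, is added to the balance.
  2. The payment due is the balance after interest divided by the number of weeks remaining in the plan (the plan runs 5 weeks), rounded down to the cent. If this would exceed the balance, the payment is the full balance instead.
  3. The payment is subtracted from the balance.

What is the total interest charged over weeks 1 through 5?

Week 1: opening $46,741.03; interest $1,028.30 → $47,769.33; payment $9,553.86; balance $38,215.47
Week 2: opening $38,215.47; interest $840.74 → $39,056.21; payment $9,764.05; balance $29,292.16
Week 3: opening $29,292.16; interest $644.42 → $29,936.58; payment $9,978.86; balance $19,957.72
Week 4: opening $19,957.72; interest $439.06 → $20,396.78; payment $10,198.39; balance $10,198.39
Week 5: opening $10,198.39; interest $224.36 → $10,422.75; payment $10,422.75; balance $0.00
Total interest: $1,028.30 + $840.74 + $644.42 + $439.06 + $224.36 = $3,176.88

$3,176.88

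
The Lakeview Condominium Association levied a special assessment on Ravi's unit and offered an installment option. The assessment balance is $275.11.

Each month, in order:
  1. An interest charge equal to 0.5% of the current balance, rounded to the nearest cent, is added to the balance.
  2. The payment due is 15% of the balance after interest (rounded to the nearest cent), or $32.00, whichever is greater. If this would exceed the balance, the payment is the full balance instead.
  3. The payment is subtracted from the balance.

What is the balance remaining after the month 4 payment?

Month 1: $275.11 +$1.38 interest = $276.49; pay $41.47 → $235.02
Month 2: $235.02 +$1.18 interest = $236.20; pay $35.43 → $200.77
Month 3: $200.77 +$1.00 interest = $201.77; pay $32.00 → $169.77
Month 4: $169.77 +$0.85 interest = $170.62; pay $32.00 → $138.62

$138.62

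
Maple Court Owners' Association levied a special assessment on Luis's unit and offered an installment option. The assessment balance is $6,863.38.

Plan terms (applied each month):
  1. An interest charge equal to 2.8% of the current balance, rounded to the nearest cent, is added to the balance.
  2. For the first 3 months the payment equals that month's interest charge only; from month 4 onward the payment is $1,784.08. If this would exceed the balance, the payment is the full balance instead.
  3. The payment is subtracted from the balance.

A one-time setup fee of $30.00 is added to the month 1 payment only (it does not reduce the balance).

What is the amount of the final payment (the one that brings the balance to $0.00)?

$229.54

Month 1: $6,863.38 +$192.17 interest = $7,055.55; pay $192.17 (+ $30.00 fee) → $6,863.38
Month 2: $6,863.38 +$192.17 interest = $7,055.55; pay $192.17 → $6,863.38
Month 3: $6,863.38 +$192.17 interest = $7,055.55; pay $192.17 → $6,863.38
Month 4: $6,863.38 +$192.17 interest = $7,055.55; pay $1,784.08 → $5,271.47
Month 5: $5,271.47 +$147.60 interest = $5,419.07; pay $1,784.08 → $3,634.99
Month 6: $3,634.99 +$101.78 interest = $3,736.77; pay $1,784.08 → $1,952.69
Month 7: $1,952.69 +$54.68 interest = $2,007.37; pay $1,784.08 → $223.29
Month 8: $223.29 +$6.25 interest = $229.54; pay $229.54 → $0.00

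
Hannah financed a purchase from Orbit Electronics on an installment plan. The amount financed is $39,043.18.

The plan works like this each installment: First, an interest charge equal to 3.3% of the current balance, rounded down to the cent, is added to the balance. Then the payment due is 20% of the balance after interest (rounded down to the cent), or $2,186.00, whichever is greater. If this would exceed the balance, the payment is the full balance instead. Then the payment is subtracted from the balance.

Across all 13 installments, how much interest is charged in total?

Installment 1: opening $39,043.18; interest $1,288.42 → $40,331.60; payment $8,066.32; balance $32,265.28
Installment 2: opening $32,265.28; interest $1,064.75 → $33,330.03; payment $6,666.00; balance $26,664.03
Installment 3: opening $26,664.03; interest $879.91 → $27,543.94; payment $5,508.78; balance $22,035.16
Installment 4: opening $22,035.16; interest $727.16 → $22,762.32; payment $4,552.46; balance $18,209.86
Installment 5: opening $18,209.86; interest $600.92 → $18,810.78; payment $3,762.15; balance $15,048.63
Installment 6: opening $15,048.63; interest $496.60 → $15,545.23; payment $3,109.04; balance $12,436.19
Installment 7: opening $12,436.19; interest $410.39 → $12,846.58; payment $2,569.31; balance $10,277.27
Installment 8: opening $10,277.27; interest $339.14 → $10,616.41; payment $2,186.00; balance $8,430.41
Installment 9: opening $8,430.41; interest $278.20 → $8,708.61; payment $2,186.00; balance $6,522.61
Installment 10: opening $6,522.61; interest $215.24 → $6,737.85; payment $2,186.00; balance $4,551.85
Installment 11: opening $4,551.85; interest $150.21 → $4,702.06; payment $2,186.00; balance $2,516.06
Installment 12: opening $2,516.06; interest $83.02 → $2,599.08; payment $2,186.00; balance $413.08
Installment 13: opening $413.08; interest $13.63 → $426.71; payment $426.71; balance $0.00
Total interest: $1,288.42 + $1,064.75 + $879.91 + $727.16 + $600.92 + $496.60 + $410.39 + $339.14 + $278.20 + $215.24 + $150.21 + $83.02 + $13.63 = $6,547.59

$6,547.59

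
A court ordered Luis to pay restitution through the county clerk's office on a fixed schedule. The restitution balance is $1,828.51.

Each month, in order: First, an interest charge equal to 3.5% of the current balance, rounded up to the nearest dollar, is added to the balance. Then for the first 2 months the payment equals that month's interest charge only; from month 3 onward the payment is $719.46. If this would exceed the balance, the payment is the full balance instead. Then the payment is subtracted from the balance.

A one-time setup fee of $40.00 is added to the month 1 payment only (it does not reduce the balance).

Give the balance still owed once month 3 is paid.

$1,173.05

Month 1: opening $1,828.51; interest $64.00 → $1,892.51; payment $64.00 (+ $40.00 fee); balance $1,828.51
Month 2: opening $1,828.51; interest $64.00 → $1,892.51; payment $64.00; balance $1,828.51
Month 3: opening $1,828.51; interest $64.00 → $1,892.51; payment $719.46; balance $1,173.05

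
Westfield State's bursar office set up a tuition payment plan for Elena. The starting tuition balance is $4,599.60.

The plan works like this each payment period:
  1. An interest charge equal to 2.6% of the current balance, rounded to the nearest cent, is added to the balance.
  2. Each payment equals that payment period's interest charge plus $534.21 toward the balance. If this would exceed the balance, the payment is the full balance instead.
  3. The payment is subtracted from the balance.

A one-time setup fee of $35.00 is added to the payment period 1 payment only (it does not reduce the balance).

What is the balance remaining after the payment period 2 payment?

# | Opening | Interest | Payment | Fee | End bal
1 | $4,599.60 | $119.59 | $653.80 | $35.00 | $4,065.39
2 | $4,065.39 | $105.70 | $639.91 | — | $3,531.18

$3,531.18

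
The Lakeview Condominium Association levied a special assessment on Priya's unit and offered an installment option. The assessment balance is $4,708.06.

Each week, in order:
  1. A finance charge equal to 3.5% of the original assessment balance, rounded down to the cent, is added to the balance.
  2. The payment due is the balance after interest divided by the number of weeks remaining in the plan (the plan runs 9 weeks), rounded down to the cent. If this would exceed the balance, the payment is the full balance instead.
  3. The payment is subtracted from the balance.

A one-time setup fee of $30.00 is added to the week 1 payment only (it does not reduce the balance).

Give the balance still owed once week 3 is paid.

Week 1: opening $4,708.06; interest $164.78 → $4,872.84; payment $541.42 (+ $30.00 fee); balance $4,331.42
Week 2: opening $4,331.42; interest $164.78 → $4,496.20; payment $562.02; balance $3,934.18
Week 3: opening $3,934.18; interest $164.78 → $4,098.96; payment $585.56; balance $3,513.40

$3,513.40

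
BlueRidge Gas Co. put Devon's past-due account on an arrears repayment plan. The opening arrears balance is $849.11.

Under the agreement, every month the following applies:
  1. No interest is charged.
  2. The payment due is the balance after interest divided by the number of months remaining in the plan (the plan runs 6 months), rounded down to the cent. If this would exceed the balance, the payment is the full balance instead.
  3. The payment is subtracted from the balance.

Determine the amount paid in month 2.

$141.52

Month 1: $849.11 − $141.51 → $707.60
Month 2: $707.60 − $141.52 → $566.08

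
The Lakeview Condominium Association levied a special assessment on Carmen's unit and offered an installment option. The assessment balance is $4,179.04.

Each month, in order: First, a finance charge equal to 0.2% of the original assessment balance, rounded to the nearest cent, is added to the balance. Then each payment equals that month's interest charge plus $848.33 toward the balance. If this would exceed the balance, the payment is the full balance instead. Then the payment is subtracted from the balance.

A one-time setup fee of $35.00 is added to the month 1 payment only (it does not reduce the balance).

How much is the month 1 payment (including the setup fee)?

$891.69

Month 1: opening $4,179.04; interest $8.36 → $4,187.40; payment $856.69 (+ $35.00 fee); balance $3,330.71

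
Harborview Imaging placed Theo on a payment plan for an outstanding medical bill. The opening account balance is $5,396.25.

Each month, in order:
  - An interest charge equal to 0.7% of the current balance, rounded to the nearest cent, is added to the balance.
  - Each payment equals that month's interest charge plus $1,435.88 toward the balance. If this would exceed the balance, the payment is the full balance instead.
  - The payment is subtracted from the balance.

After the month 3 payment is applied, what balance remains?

$1,088.61

Month 1: opening $5,396.25; interest $37.77 → $5,434.02; payment $1,473.65; balance $3,960.37
Month 2: opening $3,960.37; interest $27.72 → $3,988.09; payment $1,463.60; balance $2,524.49
Month 3: opening $2,524.49; interest $17.67 → $2,542.16; payment $1,453.55; balance $1,088.61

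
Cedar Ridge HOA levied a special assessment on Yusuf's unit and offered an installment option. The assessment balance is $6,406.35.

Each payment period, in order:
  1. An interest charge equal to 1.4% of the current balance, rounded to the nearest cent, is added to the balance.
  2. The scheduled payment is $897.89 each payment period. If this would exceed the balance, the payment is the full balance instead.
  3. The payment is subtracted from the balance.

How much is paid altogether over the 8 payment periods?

Payment period 1: opening $6,406.35; interest $89.69 → $6,496.04; payment $897.89; balance $5,598.15
Payment period 2: opening $5,598.15; interest $78.37 → $5,676.52; payment $897.89; balance $4,778.63
Payment period 3: opening $4,778.63; interest $66.90 → $4,845.53; payment $897.89; balance $3,947.64
Payment period 4: opening $3,947.64; interest $55.27 → $4,002.91; payment $897.89; balance $3,105.02
Payment period 5: opening $3,105.02; interest $43.47 → $3,148.49; payment $897.89; balance $2,250.60
Payment period 6: opening $2,250.60; interest $31.51 → $2,282.11; payment $897.89; balance $1,384.22
Payment period 7: opening $1,384.22; interest $19.38 → $1,403.60; payment $897.89; balance $505.71
Payment period 8: opening $505.71; interest $7.08 → $512.79; payment $512.79; balance $0.00
Total paid: $6,798.02

$6,798.02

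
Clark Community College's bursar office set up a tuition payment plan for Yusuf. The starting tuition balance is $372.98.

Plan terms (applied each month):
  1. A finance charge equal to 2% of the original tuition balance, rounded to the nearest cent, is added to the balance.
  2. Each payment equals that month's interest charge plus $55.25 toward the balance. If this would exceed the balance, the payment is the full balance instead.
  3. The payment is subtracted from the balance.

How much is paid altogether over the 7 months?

$425.20

Month 1: opening $372.98; interest $7.46 → $380.44; payment $62.71; balance $317.73
Month 2: opening $317.73; interest $7.46 → $325.19; payment $62.71; balance $262.48
Month 3: opening $262.48; interest $7.46 → $269.94; payment $62.71; balance $207.23
Month 4: opening $207.23; interest $7.46 → $214.69; payment $62.71; balance $151.98
Month 5: opening $151.98; interest $7.46 → $159.44; payment $62.71; balance $96.73
Month 6: opening $96.73; interest $7.46 → $104.19; payment $62.71; balance $41.48
Month 7: opening $41.48; interest $7.46 → $48.94; payment $48.94; balance $0.00
Total paid: $425.20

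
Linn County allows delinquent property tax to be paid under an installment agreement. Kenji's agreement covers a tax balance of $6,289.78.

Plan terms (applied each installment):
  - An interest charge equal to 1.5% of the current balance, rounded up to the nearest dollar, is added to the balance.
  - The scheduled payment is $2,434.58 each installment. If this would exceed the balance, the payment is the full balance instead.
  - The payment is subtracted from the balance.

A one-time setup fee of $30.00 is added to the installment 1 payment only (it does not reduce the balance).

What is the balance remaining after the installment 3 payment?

$0.00

Installment 1: opening $6,289.78; interest $95.00 → $6,384.78; payment $2,434.58 (+ $30.00 fee); balance $3,950.20
Installment 2: opening $3,950.20; interest $60.00 → $4,010.20; payment $2,434.58; balance $1,575.62
Installment 3: opening $1,575.62; interest $24.00 → $1,599.62; payment $1,599.62; balance $0.00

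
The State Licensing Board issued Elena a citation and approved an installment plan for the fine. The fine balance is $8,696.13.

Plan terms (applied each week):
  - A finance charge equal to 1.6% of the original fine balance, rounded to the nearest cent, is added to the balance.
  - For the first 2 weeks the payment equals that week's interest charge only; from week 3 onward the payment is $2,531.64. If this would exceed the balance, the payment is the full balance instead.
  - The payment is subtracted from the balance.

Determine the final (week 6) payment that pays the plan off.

$1,657.77

# | Opening | Interest | Payment | End bal
1 | $8,696.13 | $139.14 | $139.14 | $8,696.13
2 | $8,696.13 | $139.14 | $139.14 | $8,696.13
3 | $8,696.13 | $139.14 | $2,531.64 | $6,303.63
4 | $6,303.63 | $139.14 | $2,531.64 | $3,911.13
5 | $3,911.13 | $139.14 | $2,531.64 | $1,518.63
6 | $1,518.63 | $139.14 | $1,657.77 | $0.00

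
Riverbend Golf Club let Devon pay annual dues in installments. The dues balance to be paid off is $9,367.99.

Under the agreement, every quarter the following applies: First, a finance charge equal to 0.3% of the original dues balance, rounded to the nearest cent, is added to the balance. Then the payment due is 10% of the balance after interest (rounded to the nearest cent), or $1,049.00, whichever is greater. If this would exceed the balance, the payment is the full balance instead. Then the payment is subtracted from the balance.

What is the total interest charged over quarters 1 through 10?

$281.00

Quarter 1: opening $9,367.99; interest $28.10 → $9,396.09; payment $1,049.00; balance $8,347.09
Quarter 2: opening $8,347.09; interest $28.10 → $8,375.19; payment $1,049.00; balance $7,326.19
Quarter 3: opening $7,326.19; interest $28.10 → $7,354.29; payment $1,049.00; balance $6,305.29
Quarter 4: opening $6,305.29; interest $28.10 → $6,333.39; payment $1,049.00; balance $5,284.39
Quarter 5: opening $5,284.39; interest $28.10 → $5,312.49; payment $1,049.00; balance $4,263.49
Quarter 6: opening $4,263.49; interest $28.10 → $4,291.59; payment $1,049.00; balance $3,242.59
Quarter 7: opening $3,242.59; interest $28.10 → $3,270.69; payment $1,049.00; balance $2,221.69
Quarter 8: opening $2,221.69; interest $28.10 → $2,249.79; payment $1,049.00; balance $1,200.79
Quarter 9: opening $1,200.79; interest $28.10 → $1,228.89; payment $1,049.00; balance $179.89
Quarter 10: opening $179.89; interest $28.10 → $207.99; payment $207.99; balance $0.00
Total interest: $28.10 + $28.10 + $28.10 + $28.10 + $28.10 + $28.10 + $28.10 + $28.10 + $28.10 + $28.10 = $281.00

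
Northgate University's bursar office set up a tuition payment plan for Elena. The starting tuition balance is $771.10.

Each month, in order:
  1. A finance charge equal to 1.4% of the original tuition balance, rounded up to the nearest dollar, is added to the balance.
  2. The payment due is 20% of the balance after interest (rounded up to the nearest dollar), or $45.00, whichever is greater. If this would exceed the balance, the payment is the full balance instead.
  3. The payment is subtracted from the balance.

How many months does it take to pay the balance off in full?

13

Month 1: opening $771.10; interest $11.00 → $782.10; payment $157.00; balance $625.10
Month 2: opening $625.10; interest $11.00 → $636.10; payment $128.00; balance $508.10
Month 3: opening $508.10; interest $11.00 → $519.10; payment $104.00; balance $415.10
Month 4: opening $415.10; interest $11.00 → $426.10; payment $86.00; balance $340.10
Month 5: opening $340.10; interest $11.00 → $351.10; payment $71.00; balance $280.10
Month 6: opening $280.10; interest $11.00 → $291.10; payment $59.00; balance $232.10
Month 7: opening $232.10; interest $11.00 → $243.10; payment $49.00; balance $194.10
Month 8: opening $194.10; interest $11.00 → $205.10; payment $45.00; balance $160.10
Month 9: opening $160.10; interest $11.00 → $171.10; payment $45.00; balance $126.10
Month 10: opening $126.10; interest $11.00 → $137.10; payment $45.00; balance $92.10
Month 11: opening $92.10; interest $11.00 → $103.10; payment $45.00; balance $58.10
Month 12: opening $58.10; interest $11.00 → $69.10; payment $45.00; balance $24.10
Month 13: opening $24.10; interest $11.00 → $35.10; payment $35.10; balance $0.00
Balance reaches $0.00 in month 13.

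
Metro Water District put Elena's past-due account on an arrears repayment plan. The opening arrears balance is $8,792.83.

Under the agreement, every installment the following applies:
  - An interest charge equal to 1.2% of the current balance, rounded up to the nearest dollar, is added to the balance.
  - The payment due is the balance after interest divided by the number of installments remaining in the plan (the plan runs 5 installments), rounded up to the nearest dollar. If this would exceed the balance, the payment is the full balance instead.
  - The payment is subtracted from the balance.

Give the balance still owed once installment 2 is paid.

# | Opening | Interest | Payment | End bal
1 | $8,792.83 | $106.00 | $1,780.00 | $7,118.83
2 | $7,118.83 | $86.00 | $1,802.00 | $5,402.83

$5,402.83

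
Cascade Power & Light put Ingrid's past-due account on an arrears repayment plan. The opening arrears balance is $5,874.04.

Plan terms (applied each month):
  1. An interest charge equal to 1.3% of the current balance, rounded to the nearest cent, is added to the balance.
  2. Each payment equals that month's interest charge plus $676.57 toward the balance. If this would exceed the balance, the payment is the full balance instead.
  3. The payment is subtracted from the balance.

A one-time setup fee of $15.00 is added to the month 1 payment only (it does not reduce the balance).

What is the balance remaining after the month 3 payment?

$3,844.33

# | Opening | Interest | Payment | Fee | End bal
1 | $5,874.04 | $76.36 | $752.93 | $15.00 | $5,197.47
2 | $5,197.47 | $67.57 | $744.14 | — | $4,520.90
3 | $4,520.90 | $58.77 | $735.34 | — | $3,844.33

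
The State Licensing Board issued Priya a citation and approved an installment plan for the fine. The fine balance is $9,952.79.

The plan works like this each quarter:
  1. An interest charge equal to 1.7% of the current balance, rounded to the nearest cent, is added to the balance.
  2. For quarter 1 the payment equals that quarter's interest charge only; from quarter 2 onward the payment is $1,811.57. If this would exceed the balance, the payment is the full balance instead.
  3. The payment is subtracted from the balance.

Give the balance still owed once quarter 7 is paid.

$0.00

Quarter 1: $9,952.79 +$169.20 interest = $10,121.99; pay $169.20 → $9,952.79
Quarter 2: $9,952.79 +$169.20 interest = $10,121.99; pay $1,811.57 → $8,310.42
Quarter 3: $8,310.42 +$141.28 interest = $8,451.70; pay $1,811.57 → $6,640.13
Quarter 4: $6,640.13 +$112.88 interest = $6,753.01; pay $1,811.57 → $4,941.44
Quarter 5: $4,941.44 +$84.00 interest = $5,025.44; pay $1,811.57 → $3,213.87
Quarter 6: $3,213.87 +$54.64 interest = $3,268.51; pay $1,811.57 → $1,456.94
Quarter 7: $1,456.94 +$24.77 interest = $1,481.71; pay $1,481.71 → $0.00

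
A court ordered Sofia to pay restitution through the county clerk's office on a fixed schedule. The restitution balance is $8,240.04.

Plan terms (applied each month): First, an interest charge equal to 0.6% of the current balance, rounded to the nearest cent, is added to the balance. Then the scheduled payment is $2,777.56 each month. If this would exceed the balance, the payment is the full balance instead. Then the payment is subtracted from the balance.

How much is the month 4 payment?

# | Opening | Interest | Payment | End bal
1 | $8,240.04 | $49.44 | $2,777.56 | $5,511.92
2 | $5,511.92 | $33.07 | $2,777.56 | $2,767.43
3 | $2,767.43 | $16.60 | $2,777.56 | $6.47
4 | $6.47 | $0.04 | $6.51 | $0.00

$6.51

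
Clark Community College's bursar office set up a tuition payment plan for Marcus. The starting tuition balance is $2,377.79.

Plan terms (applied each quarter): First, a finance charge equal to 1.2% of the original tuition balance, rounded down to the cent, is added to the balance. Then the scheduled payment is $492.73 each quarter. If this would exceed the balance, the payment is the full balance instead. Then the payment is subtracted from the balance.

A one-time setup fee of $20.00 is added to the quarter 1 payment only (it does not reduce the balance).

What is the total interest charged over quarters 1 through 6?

$171.18

Quarter 1: opening $2,377.79; interest $28.53 → $2,406.32; payment $492.73 (+ $20.00 fee); balance $1,913.59
Quarter 2: opening $1,913.59; interest $28.53 → $1,942.12; payment $492.73; balance $1,449.39
Quarter 3: opening $1,449.39; interest $28.53 → $1,477.92; payment $492.73; balance $985.19
Quarter 4: opening $985.19; interest $28.53 → $1,013.72; payment $492.73; balance $520.99
Quarter 5: opening $520.99; interest $28.53 → $549.52; payment $492.73; balance $56.79
Quarter 6: opening $56.79; interest $28.53 → $85.32; payment $85.32; balance $0.00
Total interest: $28.53 + $28.53 + $28.53 + $28.53 + $28.53 + $28.53 = $171.18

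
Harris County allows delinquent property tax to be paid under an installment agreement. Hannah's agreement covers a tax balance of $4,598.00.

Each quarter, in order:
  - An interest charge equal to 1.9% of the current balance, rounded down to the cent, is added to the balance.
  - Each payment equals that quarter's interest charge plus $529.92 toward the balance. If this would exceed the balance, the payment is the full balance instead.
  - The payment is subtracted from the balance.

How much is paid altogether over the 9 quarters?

$5,021.75

# | Opening | Interest | Payment | End bal
1 | $4,598.00 | $87.36 | $617.28 | $4,068.08
2 | $4,068.08 | $77.29 | $607.21 | $3,538.16
3 | $3,538.16 | $67.22 | $597.14 | $3,008.24
4 | $3,008.24 | $57.15 | $587.07 | $2,478.32
5 | $2,478.32 | $47.08 | $577.00 | $1,948.40
6 | $1,948.40 | $37.01 | $566.93 | $1,418.48
7 | $1,418.48 | $26.95 | $556.87 | $888.56
8 | $888.56 | $16.88 | $546.80 | $358.64
9 | $358.64 | $6.81 | $365.45 | $0.00
Total paid: $5,021.75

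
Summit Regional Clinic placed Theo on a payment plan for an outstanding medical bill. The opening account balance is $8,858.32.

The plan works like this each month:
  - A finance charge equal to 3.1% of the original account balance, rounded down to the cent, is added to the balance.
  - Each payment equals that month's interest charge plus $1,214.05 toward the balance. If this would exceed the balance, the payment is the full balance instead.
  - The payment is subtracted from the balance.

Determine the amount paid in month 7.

$1,488.65

# | Opening | Interest | Payment | End bal
1 | $8,858.32 | $274.60 | $1,488.65 | $7,644.27
2 | $7,644.27 | $274.60 | $1,488.65 | $6,430.22
3 | $6,430.22 | $274.60 | $1,488.65 | $5,216.17
4 | $5,216.17 | $274.60 | $1,488.65 | $4,002.12
5 | $4,002.12 | $274.60 | $1,488.65 | $2,788.07
6 | $2,788.07 | $274.60 | $1,488.65 | $1,574.02
7 | $1,574.02 | $274.60 | $1,488.65 | $359.97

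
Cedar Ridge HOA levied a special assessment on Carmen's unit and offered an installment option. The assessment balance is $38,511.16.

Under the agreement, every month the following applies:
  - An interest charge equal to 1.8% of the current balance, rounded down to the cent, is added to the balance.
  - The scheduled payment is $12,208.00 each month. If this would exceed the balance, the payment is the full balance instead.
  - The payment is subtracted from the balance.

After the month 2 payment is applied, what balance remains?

# | Opening | Interest | Payment | End bal
1 | $38,511.16 | $693.20 | $12,208.00 | $26,996.36
2 | $26,996.36 | $485.93 | $12,208.00 | $15,274.29

$15,274.29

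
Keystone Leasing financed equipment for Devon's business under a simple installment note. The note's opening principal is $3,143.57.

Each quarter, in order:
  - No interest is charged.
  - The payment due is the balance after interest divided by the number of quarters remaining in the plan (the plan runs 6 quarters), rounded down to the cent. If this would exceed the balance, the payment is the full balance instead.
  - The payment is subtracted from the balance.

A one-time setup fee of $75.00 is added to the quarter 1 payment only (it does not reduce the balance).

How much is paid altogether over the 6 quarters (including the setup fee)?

Quarter 1: $3,143.57 − $523.92 (+ $75.00 fee) → $2,619.65
Quarter 2: $2,619.65 − $523.93 → $2,095.72
Quarter 3: $2,095.72 − $523.93 → $1,571.79
Quarter 4: $1,571.79 − $523.93 → $1,047.86
Quarter 5: $1,047.86 − $523.93 → $523.93
Quarter 6: $523.93 − $523.93 → $0.00
Total paid: $3,218.57

$3,218.57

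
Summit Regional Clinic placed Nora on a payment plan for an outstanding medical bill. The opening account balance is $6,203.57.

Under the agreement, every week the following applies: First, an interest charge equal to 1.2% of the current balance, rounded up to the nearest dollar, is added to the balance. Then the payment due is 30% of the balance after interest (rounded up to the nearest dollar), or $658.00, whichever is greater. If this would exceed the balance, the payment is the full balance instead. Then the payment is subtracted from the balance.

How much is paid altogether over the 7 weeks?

$6,431.57

Week 1: $6,203.57 +$75.00 interest = $6,278.57; pay $1,884.00 → $4,394.57
Week 2: $4,394.57 +$53.00 interest = $4,447.57; pay $1,335.00 → $3,112.57
Week 3: $3,112.57 +$38.00 interest = $3,150.57; pay $946.00 → $2,204.57
Week 4: $2,204.57 +$27.00 interest = $2,231.57; pay $670.00 → $1,561.57
Week 5: $1,561.57 +$19.00 interest = $1,580.57; pay $658.00 → $922.57
Week 6: $922.57 +$12.00 interest = $934.57; pay $658.00 → $276.57
Week 7: $276.57 +$4.00 interest = $280.57; pay $280.57 → $0.00
Total paid: $6,431.57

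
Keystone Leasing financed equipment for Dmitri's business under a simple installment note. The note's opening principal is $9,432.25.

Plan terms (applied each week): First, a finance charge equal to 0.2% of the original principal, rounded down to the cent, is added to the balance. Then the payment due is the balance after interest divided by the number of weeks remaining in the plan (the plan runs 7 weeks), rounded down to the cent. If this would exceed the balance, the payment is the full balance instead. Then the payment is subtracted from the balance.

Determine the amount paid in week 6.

$1,377.51

Week 1: opening $9,432.25; interest $18.86 → $9,451.11; payment $1,350.15; balance $8,100.96
Week 2: opening $8,100.96; interest $18.86 → $8,119.82; payment $1,353.30; balance $6,766.52
Week 3: opening $6,766.52; interest $18.86 → $6,785.38; payment $1,357.07; balance $5,428.31
Week 4: opening $5,428.31; interest $18.86 → $5,447.17; payment $1,361.79; balance $4,085.38
Week 5: opening $4,085.38; interest $18.86 → $4,104.24; payment $1,368.08; balance $2,736.16
Week 6: opening $2,736.16; interest $18.86 → $2,755.02; payment $1,377.51; balance $1,377.51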